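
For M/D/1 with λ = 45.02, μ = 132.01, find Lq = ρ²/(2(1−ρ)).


ρ = 45.02/132.01 = 0.3410
M/D/1: Lq = ρ²/(2(1−ρ)) = 0.1163/(2·0.6590) = 0.08825

Final: 0.08825


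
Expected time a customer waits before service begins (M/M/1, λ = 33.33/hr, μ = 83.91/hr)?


ρ = 33.33/83.91 = 0.3972
Wq = ρ/(μ−λ) = 0.3972/(83.91 − 33.33) = 0.3972/50.58 = 0.007853 hr

Final: 0.007853 hr


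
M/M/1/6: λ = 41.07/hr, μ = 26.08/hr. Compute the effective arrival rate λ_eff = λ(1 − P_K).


ρ = 1.5748; P_K = (1−ρ)ρ^6/(1−ρ^7) = 0.380844
λ_eff = λ(1 − P_K) = 41.07·(1 − 0.380844) = 41.07·0.619156 = 25.4287 /hr

Final: 25.4287 /hr


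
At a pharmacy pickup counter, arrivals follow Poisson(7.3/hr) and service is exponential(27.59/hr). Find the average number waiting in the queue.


ρ = 7.3/27.59 = 0.2646
Lq = ρ²/(1−ρ) = 0.07001/0.7354 = 0.09519

Final: 0.09519


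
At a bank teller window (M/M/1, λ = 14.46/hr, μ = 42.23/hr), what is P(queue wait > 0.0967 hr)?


ρ = 14.46/42.23 = 0.3424
P(Wq > t) = ρ·e^{−(μ−λ)t} = 0.3424·e^{−2.6854}
= 0.3424·0.068197 = 0.023351

Final: 0.023351


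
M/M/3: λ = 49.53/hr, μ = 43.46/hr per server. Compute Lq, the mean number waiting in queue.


a = λ/μ = 1.1397; ρ = a/3 = 0.3799
P₀ = 0.313781
Lq = P₀·a^c·ρ / (c!·(1−ρ)²) = 0.313781·1.48025·0.3799/(6·0.38454)
= 0.07648

Final: 0.07648


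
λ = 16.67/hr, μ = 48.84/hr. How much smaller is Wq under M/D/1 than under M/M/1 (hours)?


ρ = 16.67/48.84 = 0.3413
Wq(M/M/1) = ρ/(μ−λ) = 0.3413/32.17 = 0.01061 hr
Wq(M/D/1) = ρ/(2(μ−λ)) = 0.005305 hr
Savings = 0.01061 − 0.005305 = 0.005305 hr

Final: 0.005305 hr


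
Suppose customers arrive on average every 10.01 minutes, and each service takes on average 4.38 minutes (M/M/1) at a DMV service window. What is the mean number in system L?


λ = 60/10.01 = 5.9940 /hr
μ = 60/4.38 = 13.6986 /hr
ρ = λ/μ = 5.9940/13.6986 = 0.4376
L = ρ/(1−ρ) = 0.4376/0.5624 = 0.7780

Final: 0.7780


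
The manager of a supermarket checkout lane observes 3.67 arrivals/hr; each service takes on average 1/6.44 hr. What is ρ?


ρ = λ/μ = 3.67/6.44 = 0.5699

Final: 0.5699


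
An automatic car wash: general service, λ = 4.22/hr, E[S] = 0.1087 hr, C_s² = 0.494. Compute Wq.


ρ = λ·E[S] = 4.22·0.1087 = 0.4587
E[S²] = E[S]²(1+C_s²) = 0.1087²·(1+0.494) = 0.017653
Wq = λ·E[S²]/(2(1−ρ)) = 4.22·0.017653/(2·0.5413) = 0.06881 hr

Final: 0.06881 hr


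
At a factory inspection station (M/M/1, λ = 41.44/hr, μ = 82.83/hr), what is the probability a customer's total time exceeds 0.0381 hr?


W ~ Exponential(μ−λ) for M/M/1.
μ − λ = 82.83 − 41.44 = 41.3900
P(W > t) = e^{−(μ−λ)t} = e^{−1.5770} = 0.206602

Final: 0.206602


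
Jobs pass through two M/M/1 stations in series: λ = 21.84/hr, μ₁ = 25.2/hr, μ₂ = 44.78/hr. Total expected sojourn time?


Each node sees arrival rate λ = 21.84/hr (tandem ⇒ throughput preserved).
W₁ = 1/(μ₁−λ) = 1/(25.2−21.84) = 0.29762 hr
W₂ = 1/(μ₂−λ) = 1/(44.78−21.84) = 0.04359 hr
W_total = W₁ + W₂ = 0.29762 + 0.04359 = 0.34121 hr

Final: 0.34121 hr


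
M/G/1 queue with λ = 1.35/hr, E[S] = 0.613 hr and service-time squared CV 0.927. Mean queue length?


ρ = λ·E[S] = 1.35·0.613 = 0.8276
Lq = ρ²(1+C_s²)/(2(1−ρ)) = 0.6848·(1+0.927)/(2·0.1724)
= 0.6848·1.9270/0.3449 = 3.82628

Final: 3.82628


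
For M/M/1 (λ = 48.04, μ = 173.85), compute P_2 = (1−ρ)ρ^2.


ρ = 48.04/173.85 = 0.2763
P_n = (1−ρ)·ρ^n = (1 − 0.2763)·0.2763^2 = 0.7237·0.076358 = 0.055258

Final: 0.055258


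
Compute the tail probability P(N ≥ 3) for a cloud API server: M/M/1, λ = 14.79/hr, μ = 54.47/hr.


ρ = 14.79/54.47 = 0.2715
P(N ≥ n) = ρ^n = 0.2715^3 = 0.020019

Final: 0.020019


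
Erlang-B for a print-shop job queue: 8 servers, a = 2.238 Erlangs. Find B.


B(c,a) = (a^c/c!) / Σ_{k=0}^{c} a^k/k!
a^8/8! = 0.015608
Σ terms (k=0..8): 1.00000 + 2.23800 + 2.50432 + 1.86822 + 1.04527 + 0.46786 + 0.17451 + 0.05579 + 0.01561 = 9.369597
B = 0.015608/9.369597 = 0.001666

Final: 0.001666


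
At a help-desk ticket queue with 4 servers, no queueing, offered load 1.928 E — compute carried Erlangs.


B(4,1.928) = 0.087806 (Erlang-B)
Carried load = a(1 − B) = 1.928·(1 − 0.087806) = 1.928·0.912194 = 1.7587 E

Final: 1.7587 Erlangs


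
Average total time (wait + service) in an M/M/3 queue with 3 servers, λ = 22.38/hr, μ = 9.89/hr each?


a = 2.2629; ρ = 0.7543; P₀ = 0.073081
Lq = P₀·a^c·ρ/(c!(1−ρ)²) = 1.76348
Wq = Lq/λ = 1.76348/22.38 = 0.07880 hr
W = Wq + 1/μ = 0.07880 + 0.10111 = 0.17991 hr

Final: 0.17991 hr


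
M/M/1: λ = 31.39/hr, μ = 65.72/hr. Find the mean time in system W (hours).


W = 1/(μ−λ) = 1/(65.72 − 31.39) = 1/34.33 = 0.02913 hr

Final: 0.02913 hr


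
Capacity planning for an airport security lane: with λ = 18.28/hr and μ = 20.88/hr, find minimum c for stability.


Stability requires cμ > λ ⇔ c > λ/μ.
λ/μ = 18.28/20.88 = 0.8755
Minimum integer c = ⌊0.8755⌋ + 1 = 1
Check: 1·20.88 = 20.88 > 18.28, while 0·20.88 = 0.00 ≤ 18.28

Final: 1 servers


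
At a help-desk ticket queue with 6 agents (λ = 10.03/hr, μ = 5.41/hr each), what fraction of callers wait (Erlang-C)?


a = λ/μ = 1.8540; ρ = a/6 = 0.3090
P₀ = 0.156468 (from M/M/c formula)
C(c,a) = [a^c/(c!(1−ρ))]·P₀ = [40.60897/(720·0.6910)]·0.156468
= 0.08162·0.156468 = 0.012771

Final: 0.012771


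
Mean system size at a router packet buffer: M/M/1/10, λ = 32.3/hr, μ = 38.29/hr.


ρ = 32.3/38.29 = 0.8436
L = ρ[1 − (K+1)ρ^K + Kρ^(K+1)] / [(1−ρ)(1−ρ^(K+1))]
Numerator: 0.8436·(1 − 11·0.182462 + 10·0.153918) = 0.448859
Denominator: (0.1564)·(0.846082) = 0.132359
L = 0.448859/0.132359 = 3.3912

Final: 3.3912


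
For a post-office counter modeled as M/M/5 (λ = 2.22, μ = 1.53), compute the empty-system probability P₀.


a = λ/μ = 2.22/1.53 = 1.4510; ρ = a/c = 0.2902
Σ_{k=0}^{4} a^k/k! (terms k=0..4) = 1.00000 + 1.45098 + 1.05267 + 0.50914 + 0.18469 = 4.19747
Tail: a^5/(5!(1−ρ)) = 6.43143/(120·0.7098) = 0.07551
P₀ = 1/(4.19747 + 0.07551) = 1/4.27298 = 0.234029

Final: 0.234029


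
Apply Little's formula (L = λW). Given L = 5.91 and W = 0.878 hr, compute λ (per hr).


λ = L/W = 5.91/0.878 = 6.7312 /hr

Final: 6.7312 /hr


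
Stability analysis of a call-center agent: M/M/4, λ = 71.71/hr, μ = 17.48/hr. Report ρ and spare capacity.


Total capacity cμ = 4·17.48 = 69.92/hr
ρ = λ/(cμ) = 71.71/69.92 = 1.0256
Stable ⇔ ρ < 1: NO
Spare capacity = cμ − λ = 69.92 − 71.71 = -1.79/hr

Final: ρ = 1.0256; unstable; margin = -1.79/hr


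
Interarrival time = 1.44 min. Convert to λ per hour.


λ = 1/(interarrival time) in consistent units.
1 hour = 60 min, so λ = 60/1.44 = 41.6667 per hour

Final: 41.6667 /hr


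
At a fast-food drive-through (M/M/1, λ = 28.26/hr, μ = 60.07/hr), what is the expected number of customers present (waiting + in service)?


ρ = λ/μ = 28.26/60.07 = 0.4705
L = ρ/(1−ρ) = 0.4705/(1 − 0.4705) = 0.4705/0.5295 = 0.8884

Final: 0.8884


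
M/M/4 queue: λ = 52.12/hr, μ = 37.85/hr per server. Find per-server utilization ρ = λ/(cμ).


ρ = λ/(cμ) = 52.12/(4·37.85) = 52.12/151.40 = 0.3443

Final: 0.3443


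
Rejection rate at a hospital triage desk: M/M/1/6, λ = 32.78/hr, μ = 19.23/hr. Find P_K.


ρ = λ/μ = 32.78/19.23 = 1.7046
P_K = (1−ρ)ρ^K/(1−ρ^(K+1)) = (-0.7046·24.534544)/(1 − 41.822275)
= -17.287731/-40.822275 = 0.423488

Final: 0.423488


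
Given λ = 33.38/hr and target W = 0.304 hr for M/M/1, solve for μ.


W = 1/(μ−λ) ⇒ μ − λ = 1/W = 1/0.304 = 3.2895
μ = λ + 1/W = 33.38 + 3.2895 = 36.6695 per hr

Final: 36.6695 /hr


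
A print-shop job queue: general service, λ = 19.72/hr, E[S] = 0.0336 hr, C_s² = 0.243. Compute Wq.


ρ = λ·E[S] = 19.72·0.0336 = 0.6626
E[S²] = E[S]²(1+C_s²) = 0.0336²·(1+0.243) = 0.001403
Wq = λ·E[S²]/(2(1−ρ)) = 19.72·0.001403/(2·0.3374) = 0.04101 hr

Final: 0.04101 hr


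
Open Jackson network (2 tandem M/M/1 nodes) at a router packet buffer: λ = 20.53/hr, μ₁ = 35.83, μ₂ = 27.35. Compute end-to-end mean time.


Each node sees arrival rate λ = 20.53/hr (tandem ⇒ throughput preserved).
W₁ = 1/(μ₁−λ) = 1/(35.83−20.53) = 0.06536 hr
W₂ = 1/(μ₂−λ) = 1/(27.35−20.53) = 0.14663 hr
W_total = W₁ + W₂ = 0.06536 + 0.14663 = 0.21199 hr

Final: 0.21199 hr


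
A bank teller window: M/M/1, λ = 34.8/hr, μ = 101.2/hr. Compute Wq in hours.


ρ = 34.8/101.2 = 0.3439
Wq = ρ/(μ−λ) = 0.3439/(101.2 − 34.8) = 0.3439/66.40 = 0.005179 hr

Final: 0.005179 hr


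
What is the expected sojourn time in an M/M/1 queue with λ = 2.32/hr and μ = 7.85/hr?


W = 1/(μ−λ) = 1/(7.85 − 2.32) = 1/5.53 = 0.1808 hr

Final: 0.1808 hr


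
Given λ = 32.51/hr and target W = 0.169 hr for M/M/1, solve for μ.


W = 1/(μ−λ) ⇒ μ − λ = 1/W = 1/0.169 = 5.9172
μ = λ + 1/W = 32.51 + 5.9172 = 38.4272 per hr

Final: 38.4272 /hr


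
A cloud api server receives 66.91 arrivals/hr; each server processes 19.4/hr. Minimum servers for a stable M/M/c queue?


Stability requires cμ > λ ⇔ c > λ/μ.
λ/μ = 66.91/19.4 = 3.4490
Minimum integer c = ⌊3.4490⌋ + 1 = 4
Check: 4·19.4 = 77.60 > 66.91, while 3·19.4 = 58.20 ≤ 66.91

Final: 4 servers


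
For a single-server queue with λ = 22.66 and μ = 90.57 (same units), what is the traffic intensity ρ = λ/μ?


ρ = λ/μ = 22.66/90.57 = 0.2502

Final: 0.2502


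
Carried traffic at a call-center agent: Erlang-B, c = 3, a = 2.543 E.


B(3,2.543) = 0.287988 (Erlang-B)
Carried load = a(1 − B) = 2.543·(1 − 0.287988) = 2.543·0.712012 = 1.8106 E

Final: 1.8106 Erlangs


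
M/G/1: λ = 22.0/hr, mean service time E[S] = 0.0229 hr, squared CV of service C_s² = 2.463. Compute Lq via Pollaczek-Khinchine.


ρ = λ·E[S] = 22.0·0.0229 = 0.5038
Lq = ρ²(1+C_s²)/(2(1−ρ)) = 0.2538·(1+2.463)/(2·0.4962)
= 0.2538·3.4630/0.9924 = 0.88569

Final: 0.88569


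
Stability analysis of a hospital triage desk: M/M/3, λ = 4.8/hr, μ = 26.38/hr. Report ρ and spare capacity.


Total capacity cμ = 3·26.38 = 79.14/hr
ρ = λ/(cμ) = 4.8/79.14 = 0.06065
Stable ⇔ ρ < 1: YES
Spare capacity = cμ − λ = 79.14 − 4.8 = 74.34/hr

Final: ρ = 0.06065; stable; margin = 74.34/hr


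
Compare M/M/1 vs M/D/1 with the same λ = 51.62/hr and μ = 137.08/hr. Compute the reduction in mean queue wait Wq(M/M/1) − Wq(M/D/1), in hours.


ρ = 51.62/137.08 = 0.3766
Wq(M/M/1) = ρ/(μ−λ) = 0.3766/85.46 = 0.004406 hr
Wq(M/D/1) = ρ/(2(μ−λ)) = 0.002203 hr
Savings = 0.004406 − 0.002203 = 0.002203 hr

Final: 0.002203 hr


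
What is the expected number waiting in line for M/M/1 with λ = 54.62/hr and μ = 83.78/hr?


ρ = 54.62/83.78 = 0.6519
Lq = ρ²/(1−ρ) = 0.4250/0.3481 = 1.2212

Final: 1.2212


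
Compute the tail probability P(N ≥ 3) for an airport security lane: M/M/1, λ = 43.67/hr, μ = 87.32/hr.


ρ = 43.67/87.32 = 0.5001
P(N ≥ n) = ρ^n = 0.5001^3 = 0.125086

Final: 0.125086


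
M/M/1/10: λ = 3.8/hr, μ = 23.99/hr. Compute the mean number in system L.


ρ = 3.8/23.99 = 0.1584
L = ρ[1 − (K+1)ρ^K + Kρ^(K+1)] / [(1−ρ)(1−ρ^(K+1))]
Numerator: 0.1584·(1 − 11·0.000000009943 + 10·0.000000001575) = 0.158399
Denominator: (0.8416)·(1.000000) = 0.841601
L = 0.158399/0.841601 = 0.1882

Final: 0.1882


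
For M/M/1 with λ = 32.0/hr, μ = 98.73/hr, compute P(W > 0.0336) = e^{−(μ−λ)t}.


W ~ Exponential(μ−λ) for M/M/1.
μ − λ = 98.73 − 32.0 = 66.7300
P(W > t) = e^{−(μ−λ)t} = e^{−2.2421} = 0.106232

Final: 0.106232


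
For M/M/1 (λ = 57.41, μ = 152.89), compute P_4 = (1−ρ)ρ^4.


ρ = 57.41/152.89 = 0.3755
P_n = (1−ρ)·ρ^n = (1 − 0.3755)·0.3755^4 = 0.6245·0.019881 = 0.012416

Final: 0.012416


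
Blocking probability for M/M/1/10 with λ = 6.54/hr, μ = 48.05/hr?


ρ = λ/μ = 6.54/48.05 = 0.1361
P_K = (1−ρ)ρ^K/(1−ρ^(K+1)) = (0.8639·0.000000002182)/(1 − 2.970e-10)
= 0.000000001885/1.000000 = 0.000000001885

Final: 0.000000001885


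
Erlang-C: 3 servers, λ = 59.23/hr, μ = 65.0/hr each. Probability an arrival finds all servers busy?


a = λ/μ = 0.9112; ρ = a/3 = 0.3037
P₀ = 0.398800 (from M/M/c formula)
C(c,a) = [a^c/(c!(1−ρ))]·P₀ = [0.75663/(6·0.6963)]·0.398800
= 0.18112·0.398800 = 0.072230

Final: 0.072230


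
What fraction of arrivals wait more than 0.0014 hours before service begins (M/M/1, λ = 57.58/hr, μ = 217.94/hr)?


ρ = 57.58/217.94 = 0.2642
P(Wq > t) = ρ·e^{−(μ−λ)t} = 0.2642·e^{−0.2245}
= 0.2642·0.798912 = 0.211074

Final: 0.211074


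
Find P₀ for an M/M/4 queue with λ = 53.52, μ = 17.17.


a = λ/μ = 53.52/17.17 = 3.1171; ρ = a/c = 0.7793
Σ_{k=0}^{3} a^k/k! (terms k=0..3) = 1.00000 + 3.11706 + 4.85805 + 5.04761 = 14.02273
Tail: a^4/(4!(1−ρ)) = 94.40244/(24·0.2207) = 17.81981
P₀ = 1/(14.02273 + 17.81981) = 1/31.84254 = 0.031405

Final: 0.031405


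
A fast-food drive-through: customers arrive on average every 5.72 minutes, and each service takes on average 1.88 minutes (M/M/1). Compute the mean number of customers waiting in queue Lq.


λ = 60/5.72 = 10.4895 /hr
μ = 60/1.88 = 31.9149 /hr
ρ = λ/μ = 10.4895/31.9149 = 0.3287
Lq = ρ²/(1−ρ) = 0.1080/0.6713 = 0.1609

Final: 0.1609


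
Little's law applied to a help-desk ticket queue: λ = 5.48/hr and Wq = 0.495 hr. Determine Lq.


Lq = λWq = 5.48·0.495 = 2.7126

Final: 2.7126


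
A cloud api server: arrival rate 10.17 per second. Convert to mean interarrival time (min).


Mean interarrival time = 1/λ = 1/10.17 second = 0.09833 second
In minutes: 0.09833 × 0.0166667 = 0.001639 min

Final: 0.001639 min


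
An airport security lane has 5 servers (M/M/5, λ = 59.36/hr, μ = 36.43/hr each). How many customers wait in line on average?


a = λ/μ = 1.6294; ρ = a/5 = 0.3259
P₀ = 0.195554
Lq = P₀·a^c·ρ / (c!·(1−ρ)²) = 0.195554·11.48613·0.3259/(120·0.45443)
= 0.01342

Final: 0.01342


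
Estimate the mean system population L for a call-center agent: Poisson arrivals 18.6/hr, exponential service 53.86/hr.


ρ = λ/μ = 18.6/53.86 = 0.3453
L = ρ/(1−ρ) = 0.3453/(1 − 0.3453) = 0.3453/0.6547 = 0.5275

Final: 0.5275


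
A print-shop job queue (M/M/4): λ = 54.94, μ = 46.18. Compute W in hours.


a = 1.1897; ρ = 0.2974; P₀ = 0.303322
Lq = P₀·a^c·ρ/(c!(1−ρ)²) = 0.01526
Wq = Lq/λ = 0.01526/54.94 = 0.0002777 hr
W = Wq + 1/μ = 0.0002777 + 0.02165 = 0.02193 hr

Final: 0.02193 hr


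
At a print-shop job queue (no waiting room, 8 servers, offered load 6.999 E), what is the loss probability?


B(c,a) = (a^c/c!) / Σ_{k=0}^{c} a^k/k!
a^8/8! = 142.812896
Σ terms (k=0..8): 1.00000 + 6.99900 + 24.49300 + 57.14217 + 99.98451 + 139.95832 + 163.26138 + 163.23806 + 142.81290 = 798.889337
B = 142.812896/798.889337 = 0.178764

Final: 0.178764


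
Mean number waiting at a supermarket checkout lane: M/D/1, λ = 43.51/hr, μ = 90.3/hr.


ρ = 43.51/90.3 = 0.4818
M/D/1: Lq = ρ²/(2(1−ρ)) = 0.2322/(2·0.5182) = 0.22403

Final: 0.22403


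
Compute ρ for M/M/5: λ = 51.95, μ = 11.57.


ρ = λ/(cμ) = 51.95/(5·11.57) = 51.95/57.85 = 0.8980

Final: 0.8980


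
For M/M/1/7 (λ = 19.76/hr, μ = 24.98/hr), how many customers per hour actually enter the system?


ρ = 0.7910; P_K = (1−ρ)ρ^7/(1−ρ^8) = 0.047831
λ_eff = λ(1 − P_K) = 19.76·(1 − 0.047831) = 19.76·0.952169 = 18.8149 /hr

Final: 18.8149 /hr


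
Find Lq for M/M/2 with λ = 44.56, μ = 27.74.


a = λ/μ = 1.6063; ρ = a/2 = 0.8032
P₀ = 0.109156
Lq = P₀·a^c·ρ / (c!·(1−ρ)²) = 0.109156·2.58034·0.8032/(2·0.03874)
= 2.91966

Final: 2.91966


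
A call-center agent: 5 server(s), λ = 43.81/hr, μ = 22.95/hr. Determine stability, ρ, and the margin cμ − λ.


Total capacity cμ = 5·22.95 = 114.75/hr
ρ = λ/(cμ) = 43.81/114.75 = 0.3818
Stable ⇔ ρ < 1: YES
Spare capacity = cμ − λ = 114.75 − 43.81 = 70.94/hr

Final: ρ = 0.3818; stable; margin = 70.94/hr


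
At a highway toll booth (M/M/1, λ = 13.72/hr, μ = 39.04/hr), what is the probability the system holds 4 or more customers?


ρ = 13.72/39.04 = 0.3514
P(N ≥ n) = ρ^n = 0.3514^4 = 0.015254

Final: 0.015254


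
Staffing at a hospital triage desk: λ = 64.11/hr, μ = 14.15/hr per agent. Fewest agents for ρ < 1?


Stability requires cμ > λ ⇔ c > λ/μ.
λ/μ = 64.11/14.15 = 4.5307
Minimum integer c = ⌊4.5307⌋ + 1 = 5
Check: 5·14.15 = 70.75 > 64.11, while 4·14.15 = 56.60 ≤ 64.11

Final: 5 servers


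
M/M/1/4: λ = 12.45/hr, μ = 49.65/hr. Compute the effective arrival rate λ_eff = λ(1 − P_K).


ρ = 0.2508; P_K = (1−ρ)ρ^4/(1−ρ^5) = 0.002965
λ_eff = λ(1 − P_K) = 12.45·(1 − 0.002965) = 12.45·0.997035 = 12.4131 /hr

Final: 12.4131 /hr


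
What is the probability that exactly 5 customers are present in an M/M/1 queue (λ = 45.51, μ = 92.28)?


ρ = 45.51/92.28 = 0.4932
P_n = (1−ρ)·ρ^n = (1 − 0.4932)·0.4932^5 = 0.5068·0.029174 = 0.014786

Final: 0.014786


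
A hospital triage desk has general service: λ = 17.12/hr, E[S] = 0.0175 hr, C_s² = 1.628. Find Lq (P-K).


ρ = λ·E[S] = 17.12·0.0175 = 0.2996
Lq = ρ²(1+C_s²)/(2(1−ρ)) = 0.08976·(1+1.628)/(2·0.7004)
= 0.08976·2.6280/1.4008 = 0.16840

Final: 0.16840


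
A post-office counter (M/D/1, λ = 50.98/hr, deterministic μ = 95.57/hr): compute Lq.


ρ = 50.98/95.57 = 0.5334
M/D/1: Lq = ρ²/(2(1−ρ)) = 0.2845/(2·0.4666) = 0.30494

Final: 0.30494


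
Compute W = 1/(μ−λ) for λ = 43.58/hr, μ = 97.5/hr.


W = 1/(μ−λ) = 1/(97.5 − 43.58) = 1/53.92 = 0.01855 hr

Final: 0.01855 hr


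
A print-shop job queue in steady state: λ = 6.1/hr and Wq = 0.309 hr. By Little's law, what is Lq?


Lq = λWq = 6.1·0.309 = 1.8849

Final: 1.8849


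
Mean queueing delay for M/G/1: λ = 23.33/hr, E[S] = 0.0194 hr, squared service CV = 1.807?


ρ = λ·E[S] = 23.33·0.0194 = 0.4526
E[S²] = E[S]²(1+C_s²) = 0.0194²·(1+1.807) = 0.001056
Wq = λ·E[S²]/(2(1−ρ)) = 23.33·0.001056/(2·0.5474) = 0.02251 hr

Final: 0.02251 hr


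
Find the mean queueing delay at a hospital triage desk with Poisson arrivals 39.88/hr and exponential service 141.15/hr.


ρ = 39.88/141.15 = 0.2825
Wq = ρ/(μ−λ) = 0.2825/(141.15 − 39.88) = 0.2825/101.27 = 0.002790 hr

Final: 0.002790 hr


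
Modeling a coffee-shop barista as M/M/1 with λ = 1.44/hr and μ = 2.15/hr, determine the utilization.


ρ = λ/μ = 1.44/2.15 = 0.6698

Final: 0.6698


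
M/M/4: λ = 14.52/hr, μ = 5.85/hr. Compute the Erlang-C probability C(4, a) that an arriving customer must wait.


a = λ/μ = 2.4821; ρ = a/4 = 0.6205
P₀ = 0.075313 (from M/M/c formula)
C(c,a) = [a^c/(c!(1−ρ))]·P₀ = [37.95273/(24·0.3795)]·0.075313
= 4.16711·0.075313 = 0.313837

Final: 0.313837


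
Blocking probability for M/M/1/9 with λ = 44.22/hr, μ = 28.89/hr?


ρ = λ/μ = 44.22/28.89 = 1.5306
P_K = (1−ρ)ρ^K/(1−ρ^(K+1)) = (-0.5306·46.114847)/(1 − 70.584926)
= -24.470080/-69.584926 = 0.351658

Final: 0.351658


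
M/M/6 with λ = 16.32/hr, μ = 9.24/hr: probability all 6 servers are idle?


a = λ/μ = 16.32/9.24 = 1.7662; ρ = a/c = 0.2944
Σ_{k=0}^{5} a^k/k! (terms k=0..5) = 1.00000 + 1.76623 + 1.55979 + 0.91832 + 0.40549 + 0.14324 = 5.79307
Tail: a^6/(6!(1−ρ)) = 30.35911/(720·0.7056) = 0.05976
P₀ = 1/(5.79307 + 0.05976) = 1/5.85283 = 0.170858

Final: 0.170858


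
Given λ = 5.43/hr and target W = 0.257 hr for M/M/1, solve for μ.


W = 1/(μ−λ) ⇒ μ − λ = 1/W = 1/0.257 = 3.8911
μ = λ + 1/W = 5.43 + 3.8911 = 9.3211 per hr

Final: 9.3211 /hr


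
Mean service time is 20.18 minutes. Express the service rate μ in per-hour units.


μ = 1/(service time) in consistent units.
1 hour = 60 min, so μ = 60/20.18 = 2.9732 per hour

Final: 2.9732 /hr


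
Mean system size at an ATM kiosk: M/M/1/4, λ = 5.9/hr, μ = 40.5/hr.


ρ = 5.9/40.5 = 0.1457
L = ρ[1 − (K+1)ρ^K + Kρ^(K+1)] / [(1−ρ)(1−ρ^(K+1))]
Numerator: 0.1457·(1 − 5·0.0004504 + 4·0.00006561) = 0.145389
Denominator: (0.8543)·(0.999934) = 0.854265
L = 0.145389/0.854265 = 0.1702

Final: 0.1702


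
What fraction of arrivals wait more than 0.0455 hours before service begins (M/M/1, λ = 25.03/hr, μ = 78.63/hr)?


ρ = 25.03/78.63 = 0.3183
P(Wq > t) = ρ·e^{−(μ−λ)t} = 0.3183·e^{−2.4388}
= 0.3183·0.087266 = 0.027779

Final: 0.027779


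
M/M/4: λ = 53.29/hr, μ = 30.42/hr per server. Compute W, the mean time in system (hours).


a = 1.7518; ρ = 0.4380; P₀ = 0.170057
Lq = P₀·a^c·ρ/(c!(1−ρ)²) = 0.09251
Wq = Lq/λ = 0.09251/53.29 = 0.001736 hr
W = Wq + 1/μ = 0.001736 + 0.03287 = 0.03461 hr

Final: 0.03461 hr


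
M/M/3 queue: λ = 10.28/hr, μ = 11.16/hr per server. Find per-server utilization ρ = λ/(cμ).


ρ = λ/(cμ) = 10.28/(3·11.16) = 10.28/33.48 = 0.3070

Final: 0.3070


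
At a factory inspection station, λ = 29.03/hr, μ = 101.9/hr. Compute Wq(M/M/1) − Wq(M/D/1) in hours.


ρ = 29.03/101.9 = 0.2849
Wq(M/M/1) = ρ/(μ−λ) = 0.2849/72.87 = 0.003910 hr
Wq(M/D/1) = ρ/(2(μ−λ)) = 0.001955 hr
Savings = 0.003910 − 0.001955 = 0.001955 hr

Final: 0.001955 hr


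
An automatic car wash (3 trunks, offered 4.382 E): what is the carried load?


B(3,4.382) = 0.483467 (Erlang-B)
Carried load = a(1 − B) = 4.382·(1 − 0.483467) = 4.382·0.516533 = 2.2634 E

Final: 2.2634 Erlangs


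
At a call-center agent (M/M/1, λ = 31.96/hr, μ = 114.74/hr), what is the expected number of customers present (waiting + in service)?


ρ = λ/μ = 31.96/114.74 = 0.2785
L = ρ/(1−ρ) = 0.2785/(1 − 0.2785) = 0.2785/0.7215 = 0.3861

Final: 0.3861


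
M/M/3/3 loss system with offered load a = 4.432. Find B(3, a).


B(c,a) = (a^c/c!) / Σ_{k=0}^{c} a^k/k!
a^3/3! = 14.509352
Σ terms (k=0..3): 1.00000 + 4.43200 + 9.82131 + 14.50935 = 29.762664
B = 14.509352/29.762664 = 0.487502

Final: 0.487502


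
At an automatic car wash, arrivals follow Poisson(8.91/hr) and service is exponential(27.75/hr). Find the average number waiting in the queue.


ρ = 8.91/27.75 = 0.3211
Lq = ρ²/(1−ρ) = 0.1031/0.6789 = 0.1518

Final: 0.1518


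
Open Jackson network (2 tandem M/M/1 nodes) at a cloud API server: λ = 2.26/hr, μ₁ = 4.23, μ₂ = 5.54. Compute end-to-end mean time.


Each node sees arrival rate λ = 2.26/hr (tandem ⇒ throughput preserved).
W₁ = 1/(μ₁−λ) = 1/(4.23−2.26) = 0.50761 hr
W₂ = 1/(μ₂−λ) = 1/(5.54−2.26) = 0.30488 hr
W_total = W₁ + W₂ = 0.50761 + 0.30488 = 0.81249 hr

Final: 0.81249 hr


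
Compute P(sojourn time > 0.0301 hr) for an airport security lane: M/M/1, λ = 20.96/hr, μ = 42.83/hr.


W ~ Exponential(μ−λ) for M/M/1.
μ − λ = 42.83 − 20.96 = 21.8700
P(W > t) = e^{−(μ−λ)t} = e^{−0.6583} = 0.517737

Final: 0.517737


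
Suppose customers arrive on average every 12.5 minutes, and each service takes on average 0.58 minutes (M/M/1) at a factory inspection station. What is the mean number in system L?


λ = 60/12.5 = 4.8000 /hr
μ = 60/0.58 = 103.4483 /hr
ρ = λ/μ = 4.8000/103.4483 = 0.04640
L = ρ/(1−ρ) = 0.04640/0.9536 = 0.04866

Final: 0.04866


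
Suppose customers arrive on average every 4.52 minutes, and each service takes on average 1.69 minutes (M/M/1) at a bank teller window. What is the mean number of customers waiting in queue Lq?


λ = 60/4.52 = 13.2743 /hr
μ = 60/1.69 = 35.5030 /hr
ρ = λ/μ = 13.2743/35.5030 = 0.3739
Lq = ρ²/(1−ρ) = 0.1398/0.6261 = 0.2233

Final: 0.2233


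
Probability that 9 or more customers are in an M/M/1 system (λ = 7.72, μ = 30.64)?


ρ = 7.72/30.64 = 0.2520
P(N ≥ n) = ρ^n = 0.2520^9 = 0.000004092

Final: 0.000004092


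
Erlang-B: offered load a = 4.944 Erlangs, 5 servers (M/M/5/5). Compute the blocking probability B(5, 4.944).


B(c,a) = (a^c/c!) / Σ_{k=0}^{c} a^k/k!
a^5/5! = 24.615636
Σ terms (k=0..5): 1.00000 + 4.94400 + 12.22157 + 20.14114 + 24.89445 + 24.61564 = 87.816802
B = 24.615636/87.816802 = 0.280307

Final: 0.280307


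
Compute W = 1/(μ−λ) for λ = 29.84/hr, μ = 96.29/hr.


W = 1/(μ−λ) = 1/(96.29 − 29.84) = 1/66.45 = 0.01505 hr

Final: 0.01505 hr


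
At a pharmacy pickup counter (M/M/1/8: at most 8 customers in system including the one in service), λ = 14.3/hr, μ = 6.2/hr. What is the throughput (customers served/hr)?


ρ = 2.3065; P_K = (1−ρ)ρ^8/(1−ρ^9) = 0.566740
λ_eff = λ(1 − P_K) = 14.3·(1 − 0.566740) = 14.3·0.433260 = 6.1956 /hr

Final: 6.1956 /hr


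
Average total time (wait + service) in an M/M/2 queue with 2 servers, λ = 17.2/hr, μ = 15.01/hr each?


a = 1.1459; ρ = 0.5730; P₀ = 0.271495
Lq = P₀·a^c·ρ/(c!(1−ρ)²) = 0.56000
Wq = Lq/λ = 0.56000/17.2 = 0.03256 hr
W = Wq + 1/μ = 0.03256 + 0.06662 = 0.09918 hr

Final: 0.09918 hr


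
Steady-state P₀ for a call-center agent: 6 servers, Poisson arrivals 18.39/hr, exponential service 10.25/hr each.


a = λ/μ = 18.39/10.25 = 1.7941; ρ = a/c = 0.2990
Σ_{k=0}^{5} a^k/k! (terms k=0..5) = 1.00000 + 1.79415 + 1.60948 + 0.96255 + 0.43174 + 0.15492 = 5.95283
Tail: a^6/(6!(1−ρ)) = 33.35394/(720·0.7010) = 0.06609
P₀ = 1/(5.95283 + 0.06609) = 1/6.01892 = 0.166143

Final: 0.166143


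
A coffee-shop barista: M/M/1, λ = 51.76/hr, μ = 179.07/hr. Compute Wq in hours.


ρ = 51.76/179.07 = 0.2890
Wq = ρ/(μ−λ) = 0.2890/(179.07 − 51.76) = 0.2890/127.31 = 0.002270 hr

Final: 0.002270 hr


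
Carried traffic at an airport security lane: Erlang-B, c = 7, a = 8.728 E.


B(7,8.728) = 0.347655 (Erlang-B)
Carried load = a(1 − B) = 8.728·(1 − 0.347655) = 8.728·0.652345 = 5.6937 E

Final: 5.6937 Erlangs


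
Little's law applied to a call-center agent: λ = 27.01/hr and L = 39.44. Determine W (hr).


W = L/λ = 39.44/27.01 = 1.4602 hr

Final: 1.4602 hr


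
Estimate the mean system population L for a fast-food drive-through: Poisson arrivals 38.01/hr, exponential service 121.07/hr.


ρ = λ/μ = 38.01/121.07 = 0.3140
L = ρ/(1−ρ) = 0.3140/(1 − 0.3140) = 0.3140/0.6860 = 0.4576

Final: 0.4576


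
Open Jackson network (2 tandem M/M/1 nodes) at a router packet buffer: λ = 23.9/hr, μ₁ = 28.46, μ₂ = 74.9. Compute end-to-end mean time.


Each node sees arrival rate λ = 23.9/hr (tandem ⇒ throughput preserved).
W₁ = 1/(μ₁−λ) = 1/(28.46−23.9) = 0.21930 hr
W₂ = 1/(μ₂−λ) = 1/(74.9−23.9) = 0.01961 hr
W_total = W₁ + W₂ = 0.21930 + 0.01961 = 0.23891 hr

Final: 0.23891 hr


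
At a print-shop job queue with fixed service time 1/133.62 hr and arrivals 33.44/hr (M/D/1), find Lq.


ρ = 33.44/133.62 = 0.2503
M/D/1: Lq = ρ²/(2(1−ρ)) = 0.06263/(2·0.7497) = 0.04177

Final: 0.04177


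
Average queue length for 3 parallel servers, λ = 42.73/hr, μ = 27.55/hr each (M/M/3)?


a = λ/μ = 1.5510; ρ = a/3 = 0.5170
P₀ = 0.198363
Lq = P₀·a^c·ρ / (c!·(1−ρ)²) = 0.198363·3.73107·0.5170/(6·0.23329)
= 0.27336

Final: 0.27336


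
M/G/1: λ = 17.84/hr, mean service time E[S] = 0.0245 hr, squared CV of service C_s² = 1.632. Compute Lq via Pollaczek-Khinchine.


ρ = λ·E[S] = 17.84·0.0245 = 0.4371
Lq = ρ²(1+C_s²)/(2(1−ρ)) = 0.1910·(1+1.632)/(2·0.5629)
= 0.1910·2.6320/1.1258 = 0.44661

Final: 0.44661


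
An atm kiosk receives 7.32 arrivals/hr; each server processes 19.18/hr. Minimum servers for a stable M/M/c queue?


Stability requires cμ > λ ⇔ c > λ/μ.
λ/μ = 7.32/19.18 = 0.3816
Minimum integer c = ⌊0.3816⌋ + 1 = 1
Check: 1·19.18 = 19.18 > 7.32, while 0·19.18 = 0.00 ≤ 7.32

Final: 1 servers


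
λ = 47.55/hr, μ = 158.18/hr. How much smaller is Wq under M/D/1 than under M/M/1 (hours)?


ρ = 47.55/158.18 = 0.3006
Wq(M/M/1) = ρ/(μ−λ) = 0.3006/110.63 = 0.002717 hr
Wq(M/D/1) = ρ/(2(μ−λ)) = 0.001359 hr
Savings = 0.002717 − 0.001359 = 0.001359 hr

Final: 0.001359 hr


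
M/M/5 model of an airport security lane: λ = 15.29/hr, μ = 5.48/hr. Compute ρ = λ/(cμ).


ρ = λ/(cμ) = 15.29/(5·5.48) = 15.29/27.40 = 0.5580

Final: 0.5580


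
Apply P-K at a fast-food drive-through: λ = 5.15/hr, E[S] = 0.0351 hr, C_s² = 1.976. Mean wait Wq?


ρ = λ·E[S] = 5.15·0.0351 = 0.1808
E[S²] = E[S]²(1+C_s²) = 0.0351²·(1+1.976) = 0.003666
Wq = λ·E[S²]/(2(1−ρ)) = 5.15·0.003666/(2·0.8192) = 0.01152 hr

Final: 0.01152 hr


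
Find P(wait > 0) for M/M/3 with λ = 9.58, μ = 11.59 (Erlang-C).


a = λ/μ = 0.8266; ρ = a/3 = 0.2755
P₀ = 0.435141 (from M/M/c formula)
C(c,a) = [a^c/(c!(1−ρ))]·P₀ = [0.56474/(6·0.7245)]·0.435141
= 0.12992·0.435141 = 0.056533

Final: 0.056533


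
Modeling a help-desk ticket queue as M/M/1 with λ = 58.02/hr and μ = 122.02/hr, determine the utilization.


ρ = λ/μ = 58.02/122.02 = 0.4755

Final: 0.4755


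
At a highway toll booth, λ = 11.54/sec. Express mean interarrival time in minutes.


Mean interarrival time = 1/λ = 1/11.54 second = 0.08666 second
In minutes: 0.08666 × 0.0166667 = 0.001444 min

Final: 0.001444 min


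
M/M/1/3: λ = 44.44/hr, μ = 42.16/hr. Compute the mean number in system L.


ρ = 44.44/42.16 = 1.0541
L = ρ[1 − (K+1)ρ^K + Kρ^(K+1)] / [(1−ρ)(1−ρ^(K+1))]
Numerator: 1.0541·(1 − 4·1.171171 + 3·1.234508) = 0.019857
Denominator: (-0.05408)·(-0.234508) = 0.012682
L = 0.019857/0.012682 = 1.5658

Final: 1.5658


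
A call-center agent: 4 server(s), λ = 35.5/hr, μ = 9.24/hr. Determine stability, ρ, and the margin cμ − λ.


Total capacity cμ = 4·9.24 = 36.96/hr
ρ = λ/(cμ) = 35.5/36.96 = 0.9605
Stable ⇔ ρ < 1: YES
Spare capacity = cμ − λ = 36.96 − 35.5 = 1.46/hr

Final: ρ = 0.9605; stable; margin = 1.46/hr


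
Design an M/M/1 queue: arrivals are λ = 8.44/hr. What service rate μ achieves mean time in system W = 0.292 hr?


W = 1/(μ−λ) ⇒ μ − λ = 1/W = 1/0.292 = 3.4247
μ = λ + 1/W = 8.44 + 3.4247 = 11.8647 per hr

Final: 11.8647 /hr


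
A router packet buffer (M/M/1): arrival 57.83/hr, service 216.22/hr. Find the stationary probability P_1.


ρ = 57.83/216.22 = 0.2675
P_n = (1−ρ)·ρ^n = (1 − 0.2675)·0.2675^1 = 0.7325·0.267459 = 0.195925

Final: 0.195925


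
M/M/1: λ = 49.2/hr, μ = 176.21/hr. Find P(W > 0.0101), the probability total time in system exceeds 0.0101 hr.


W ~ Exponential(μ−λ) for M/M/1.
μ − λ = 176.21 − 49.2 = 127.0100
P(W > t) = e^{−(μ−λ)t} = e^{−1.2828} = 0.277260

Final: 0.277260


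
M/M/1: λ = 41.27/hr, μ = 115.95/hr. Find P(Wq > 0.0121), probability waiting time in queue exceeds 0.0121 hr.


ρ = 41.27/115.95 = 0.3559
P(Wq > t) = ρ·e^{−(μ−λ)t} = 0.3559·e^{−0.9036}
= 0.3559·0.405097 = 0.144186

Final: 0.144186


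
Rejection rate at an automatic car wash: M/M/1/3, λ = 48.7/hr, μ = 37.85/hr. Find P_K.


ρ = λ/μ = 48.7/37.85 = 1.2867
P_K = (1−ρ)ρ^K/(1−ρ^(K+1)) = (-0.2867·2.130047)/(1 − 2.740642)
= -0.610595/-1.740642 = 0.350787

Final: 0.350787


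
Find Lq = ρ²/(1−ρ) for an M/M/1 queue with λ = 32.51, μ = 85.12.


ρ = 32.51/85.12 = 0.3819
Lq = ρ²/(1−ρ) = 0.1459/0.6181 = 0.2360

Final: 0.2360


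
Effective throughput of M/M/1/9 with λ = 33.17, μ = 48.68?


ρ = 0.6814; P_K = (1−ρ)ρ^9/(1−ρ^10) = 0.010311
λ_eff = λ(1 − P_K) = 33.17·(1 − 0.010311) = 33.17·0.989689 = 32.8280 /hr

Final: 32.8280 /hr


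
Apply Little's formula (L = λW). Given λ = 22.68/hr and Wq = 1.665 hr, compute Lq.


Lq = λWq = 22.68·1.665 = 37.7622

Final: 37.7622


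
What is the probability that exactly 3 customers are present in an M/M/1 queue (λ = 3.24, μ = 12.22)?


ρ = 3.24/12.22 = 0.2651
P_n = (1−ρ)·ρ^n = (1 − 0.2651)·0.2651^3 = 0.7349·0.018639 = 0.013697

Final: 0.013697


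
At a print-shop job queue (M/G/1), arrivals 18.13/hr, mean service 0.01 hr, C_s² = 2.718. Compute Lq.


ρ = λ·E[S] = 18.13·0.01 = 0.1813
Lq = ρ²(1+C_s²)/(2(1−ρ)) = 0.03287·(1+2.718)/(2·0.8187)
= 0.03287·3.7180/1.6374 = 0.07464

Final: 0.07464


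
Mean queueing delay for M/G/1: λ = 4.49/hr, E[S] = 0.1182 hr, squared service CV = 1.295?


ρ = λ·E[S] = 4.49·0.1182 = 0.5307
E[S²] = E[S]²(1+C_s²) = 0.1182²·(1+1.295) = 0.032064
Wq = λ·E[S²]/(2(1−ρ)) = 4.49·0.032064/(2·0.4693) = 0.15339 hr

Final: 0.15339 hr


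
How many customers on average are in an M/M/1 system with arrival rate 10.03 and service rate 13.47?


ρ = λ/μ = 10.03/13.47 = 0.7446
L = ρ/(1−ρ) = 0.7446/(1 − 0.7446) = 0.7446/0.2554 = 2.9157

Final: 2.9157


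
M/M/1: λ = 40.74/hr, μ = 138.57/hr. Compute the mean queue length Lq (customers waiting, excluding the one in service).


ρ = 40.74/138.57 = 0.2940
Lq = ρ²/(1−ρ) = 0.08644/0.7060 = 0.1224

Final: 0.1224


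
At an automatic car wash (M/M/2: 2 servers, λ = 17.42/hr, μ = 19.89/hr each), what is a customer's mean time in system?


a = 0.8758; ρ = 0.4379; P₀ = 0.390909
Lq = P₀·a^c·ρ/(c!(1−ρ)²) = 0.20780
Wq = Lq/λ = 0.20780/17.42 = 0.01193 hr
W = Wq + 1/μ = 0.01193 + 0.05028 = 0.06221 hr

Final: 0.06221 hr


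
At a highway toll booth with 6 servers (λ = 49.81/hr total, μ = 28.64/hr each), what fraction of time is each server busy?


ρ = λ/(cμ) = 49.81/(6·28.64) = 49.81/171.84 = 0.2899

Final: 0.2899


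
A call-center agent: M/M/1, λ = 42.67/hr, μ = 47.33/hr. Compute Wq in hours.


ρ = 42.67/47.33 = 0.9015
Wq = ρ/(μ−λ) = 0.9015/(47.33 − 42.67) = 0.9015/4.66 = 0.1935 hr

Final: 0.1935 hr


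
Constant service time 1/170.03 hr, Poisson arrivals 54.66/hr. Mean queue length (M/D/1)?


ρ = 54.66/170.03 = 0.3215
M/D/1: Lq = ρ²/(2(1−ρ)) = 0.1033/(2·0.6785) = 0.07615

Final: 0.07615


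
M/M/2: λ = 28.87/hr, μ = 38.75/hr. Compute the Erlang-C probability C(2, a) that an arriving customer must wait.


a = λ/μ = 0.7450; ρ = a/2 = 0.3725
P₀ = 0.457178 (from M/M/c formula)
C(c,a) = [a^c/(c!(1−ρ))]·P₀ = [0.55507/(2·0.6275)]·0.457178
= 0.44230·0.457178 = 0.202210

Final: 0.202210


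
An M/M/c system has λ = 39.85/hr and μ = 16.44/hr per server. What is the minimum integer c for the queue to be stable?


Stability requires cμ > λ ⇔ c > λ/μ.
λ/μ = 39.85/16.44 = 2.4240
Minimum integer c = ⌊2.4240⌋ + 1 = 3
Check: 3·16.44 = 49.32 > 39.85, while 2·16.44 = 32.88 ≤ 39.85

Final: 3 servers


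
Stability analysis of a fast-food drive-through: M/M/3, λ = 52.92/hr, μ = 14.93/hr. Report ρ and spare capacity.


Total capacity cμ = 3·14.93 = 44.79/hr
ρ = λ/(cμ) = 52.92/44.79 = 1.1815
Stable ⇔ ρ < 1: NO
Spare capacity = cμ − λ = 44.79 − 52.92 = -8.13/hr

Final: ρ = 1.1815; unstable; margin = -8.13/hr


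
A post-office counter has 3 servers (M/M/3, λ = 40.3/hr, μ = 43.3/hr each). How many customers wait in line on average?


a = λ/μ = 0.9307; ρ = a/3 = 0.3102
P₀ = 0.390833
Lq = P₀·a^c·ρ / (c!·(1−ρ)²) = 0.390833·0.80622·0.3102/(6·0.47577)
= 0.03424

Final: 0.03424


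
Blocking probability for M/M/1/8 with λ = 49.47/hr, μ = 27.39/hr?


ρ = λ/μ = 49.47/27.39 = 1.8061
P_K = (1−ρ)ρ^K/(1−ρ^(K+1)) = (-0.8061·113.239782)/(1 − 204.526178)
= -91.286396/-203.526178 = 0.448524

Final: 0.448524


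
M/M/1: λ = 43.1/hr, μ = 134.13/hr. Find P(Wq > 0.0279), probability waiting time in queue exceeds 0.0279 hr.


ρ = 43.1/134.13 = 0.3213
P(Wq > t) = ρ·e^{−(μ−λ)t} = 0.3213·e^{−2.5397}
= 0.3213·0.078887 = 0.025349

Final: 0.025349


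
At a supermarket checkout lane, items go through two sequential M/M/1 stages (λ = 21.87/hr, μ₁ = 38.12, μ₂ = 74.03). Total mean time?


Each node sees arrival rate λ = 21.87/hr (tandem ⇒ throughput preserved).
W₁ = 1/(μ₁−λ) = 1/(38.12−21.87) = 0.06154 hr
W₂ = 1/(μ₂−λ) = 1/(74.03−21.87) = 0.01917 hr
W_total = W₁ + W₂ = 0.06154 + 0.01917 = 0.08071 hr

Final: 0.08071 hr


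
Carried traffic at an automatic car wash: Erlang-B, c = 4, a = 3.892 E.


B(4,3.892) = 0.300152 (Erlang-B)
Carried load = a(1 − B) = 3.892·(1 − 0.300152) = 3.892·0.699848 = 2.7238 E

Final: 2.7238 Erlangs


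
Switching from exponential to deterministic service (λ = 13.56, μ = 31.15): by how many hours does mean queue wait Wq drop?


ρ = 13.56/31.15 = 0.4353
Wq(M/M/1) = ρ/(μ−λ) = 0.4353/17.59 = 0.02475 hr
Wq(M/D/1) = ρ/(2(μ−λ)) = 0.01237 hr
Savings = 0.02475 − 0.01237 = 0.01237 hr

Final: 0.01237 hr


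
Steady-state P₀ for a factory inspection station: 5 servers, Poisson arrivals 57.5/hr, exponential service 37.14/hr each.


a = λ/μ = 57.5/37.14 = 1.5482; ρ = a/c = 0.3096
Σ_{k=0}^{4} a^k/k! (terms k=0..4) = 1.00000 + 1.54820 + 1.19846 + 0.61848 + 0.23938 = 4.60452
Tail: a^5/(5!(1−ρ)) = 8.89467/(120·0.6904) = 0.10737
P₀ = 1/(4.60452 + 0.10737) = 1/4.71188 = 0.212229

Final: 0.212229


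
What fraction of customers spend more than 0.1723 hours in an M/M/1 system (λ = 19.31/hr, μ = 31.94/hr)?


W ~ Exponential(μ−λ) for M/M/1.
μ − λ = 31.94 − 19.31 = 12.6300
P(W > t) = e^{−(μ−λ)t} = e^{−2.1761} = 0.113478

Final: 0.113478


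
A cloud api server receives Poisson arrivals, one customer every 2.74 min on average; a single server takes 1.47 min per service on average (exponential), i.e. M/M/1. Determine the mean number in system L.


λ = 60/2.74 = 21.8978 /hr
μ = 60/1.47 = 40.8163 /hr
ρ = λ/μ = 21.8978/40.8163 = 0.5365
L = ρ/(1−ρ) = 0.5365/0.4635 = 1.1575

Final: 1.1575


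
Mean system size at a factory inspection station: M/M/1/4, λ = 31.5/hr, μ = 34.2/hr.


ρ = 31.5/34.2 = 0.9211
L = ρ[1 − (K+1)ρ^K + Kρ^(K+1)] / [(1−ρ)(1−ρ^(K+1))]
Numerator: 0.9211·(1 − 5·0.719677 + 4·0.662861) = 0.048868
Denominator: (0.07895)·(0.337139) = 0.026616
L = 0.048868/0.026616 = 1.8360

Final: 1.8360


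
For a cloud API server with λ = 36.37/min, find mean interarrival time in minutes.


Mean interarrival time = 1/λ = 1/36.37 minute = 0.02750 minute
In minutes: 0.02750 × 1 = 0.02750 min

Final: 0.02750 min


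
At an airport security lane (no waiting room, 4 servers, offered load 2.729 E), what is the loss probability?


B(c,a) = (a^c/c!) / Σ_{k=0}^{c} a^k/k!
a^4/4! = 2.311016
Σ terms (k=0..4): 1.00000 + 2.72900 + 3.72372 + 3.38734 + 2.31102 = 13.151081
B = 2.311016/13.151081 = 0.175728

Final: 0.175728


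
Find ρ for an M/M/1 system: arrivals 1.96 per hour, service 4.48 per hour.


ρ = λ/μ = 1.96/4.48 = 0.4375

Final: 0.4375


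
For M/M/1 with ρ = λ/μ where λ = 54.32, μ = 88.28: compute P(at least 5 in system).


ρ = 54.32/88.28 = 0.6153
P(N ≥ n) = ρ^n = 0.6153^5 = 0.088204

Final: 0.088204


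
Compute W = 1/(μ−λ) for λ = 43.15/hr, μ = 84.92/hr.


W = 1/(μ−λ) = 1/(84.92 − 43.15) = 1/41.77 = 0.02394 hr

Final: 0.02394 hr


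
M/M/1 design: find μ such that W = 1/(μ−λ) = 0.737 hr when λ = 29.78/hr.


W = 1/(μ−λ) ⇒ μ − λ = 1/W = 1/0.737 = 1.3569
μ = λ + 1/W = 29.78 + 1.3569 = 31.1369 per hr

Final: 31.1369 /hr


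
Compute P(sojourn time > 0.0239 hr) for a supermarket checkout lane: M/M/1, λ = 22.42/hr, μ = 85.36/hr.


W ~ Exponential(μ−λ) for M/M/1.
μ − λ = 85.36 − 22.42 = 62.9400
P(W > t) = e^{−(μ−λ)t} = e^{−1.5043} = 0.222180

Final: 0.222180


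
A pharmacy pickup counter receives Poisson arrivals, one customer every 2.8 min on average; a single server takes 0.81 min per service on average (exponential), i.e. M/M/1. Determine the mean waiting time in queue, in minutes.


λ = 60/2.8 = 21.4286 /hr
μ = 60/0.81 = 74.0741 /hr
ρ = λ/μ = 21.4286/74.0741 = 0.2893
Wq = ρ/(μ−λ) = 0.2893/(74.0741−21.4286) = 0.005495 hr
In minutes: 0.005495·60 = 0.3297 min

Final: 0.3297 min
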